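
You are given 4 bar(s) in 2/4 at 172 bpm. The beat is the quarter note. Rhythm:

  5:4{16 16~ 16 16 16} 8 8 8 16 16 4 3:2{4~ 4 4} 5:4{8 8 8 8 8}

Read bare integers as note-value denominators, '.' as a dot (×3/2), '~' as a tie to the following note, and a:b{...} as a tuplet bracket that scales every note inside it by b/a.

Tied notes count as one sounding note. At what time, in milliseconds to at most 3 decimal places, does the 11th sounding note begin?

1. 0.0ms @ 0 + 69.767ms (1/5)
2. 69.767ms @ 1/5 + 139.535ms (2/5)
3. 209.302ms @ 3/5 + 69.767ms (1/5)
4. 279.07ms @ 4/5 + 69.767ms (1/5)
5. 348.837ms @ 1 + 174.419ms (1/2)
6. 523.256ms @ 3/2 + 174.419ms (1/2)
7. 697.674ms @ 2 + 174.419ms (1/2)
8. 872.093ms @ 5/2 + 87.209ms (1/4)
9. 959.302ms @ 11/4 + 87.209ms (1/4)
10. 1046.512ms @ 3 + 348.837ms (1)
11. 1395.349ms @ 4 + 465.116ms (4/3)
12. 1860.465ms @ 16/3 + 232.558ms (2/3)
13. 2093.023ms @ 6 + 139.535ms (2/5)
14. 2232.558ms @ 32/5 + 139.535ms (2/5)
15. 2372.093ms @ 34/5 + 139.535ms (2/5)
16. 2511.628ms @ 36/5 + 139.535ms (2/5)
17. 2651.163ms @ 38/5 + 139.535ms (2/5)

note 11 onset = 4b = 1395.349ms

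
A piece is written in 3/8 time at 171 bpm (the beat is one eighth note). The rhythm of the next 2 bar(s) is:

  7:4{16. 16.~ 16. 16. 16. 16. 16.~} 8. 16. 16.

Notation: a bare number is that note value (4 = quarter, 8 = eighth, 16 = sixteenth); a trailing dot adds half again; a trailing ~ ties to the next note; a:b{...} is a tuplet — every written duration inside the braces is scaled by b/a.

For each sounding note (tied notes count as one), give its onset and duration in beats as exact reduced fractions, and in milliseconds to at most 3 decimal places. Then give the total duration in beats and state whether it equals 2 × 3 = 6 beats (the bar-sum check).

1) 0.0ms=0b +150.376ms=3/7b
2) 150.376ms=3/7b +300.752ms=6/7b
3) 451.128ms=9/7b +150.376ms=3/7b
4) 601.504ms=12/7b +150.376ms=3/7b
5) 751.88ms=15/7b +150.376ms=3/7b
6) 902.256ms=18/7b +676.692ms=27/14b
7) 1578.947ms=9/2b +263.158ms=3/4b
8) 1842.105ms=21/4b +263.158ms=3/4b
Σ=6b of 6 (171bpm 3/8) — PASS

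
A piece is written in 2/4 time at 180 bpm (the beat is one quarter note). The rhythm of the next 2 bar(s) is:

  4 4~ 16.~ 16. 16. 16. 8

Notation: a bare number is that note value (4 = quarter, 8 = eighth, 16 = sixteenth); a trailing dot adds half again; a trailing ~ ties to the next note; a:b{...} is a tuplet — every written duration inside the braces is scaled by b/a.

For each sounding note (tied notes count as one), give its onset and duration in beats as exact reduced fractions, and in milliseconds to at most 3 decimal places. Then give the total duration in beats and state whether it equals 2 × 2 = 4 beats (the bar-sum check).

1) 0.0ms=0b +333.333ms=1b
2) 333.333ms=1b +583.333ms=7/4b
3) 916.667ms=11/4b +125.0ms=3/8b
4) 1041.667ms=25/8b +125.0ms=3/8b
5) 1166.667ms=7/2b +166.667ms=1/2b
Σ=4b of 4 (180bpm 2/4) — PASS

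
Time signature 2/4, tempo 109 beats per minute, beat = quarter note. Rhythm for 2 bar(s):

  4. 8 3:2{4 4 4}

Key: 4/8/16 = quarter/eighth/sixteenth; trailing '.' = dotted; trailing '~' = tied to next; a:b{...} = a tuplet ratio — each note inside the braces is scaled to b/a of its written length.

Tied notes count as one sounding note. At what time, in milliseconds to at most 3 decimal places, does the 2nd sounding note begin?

1. 0.0ms @ 0 + 825.688ms (3/2)
2. 825.688ms @ 3/2 + 275.229ms (1/2)
3. 1100.917ms @ 2 + 366.972ms (2/3)
4. 1467.89ms @ 8/3 + 366.972ms (2/3)
5. 1834.862ms @ 10/3 + 366.972ms (2/3)

note 2 onset = 3/2b = 825.688ms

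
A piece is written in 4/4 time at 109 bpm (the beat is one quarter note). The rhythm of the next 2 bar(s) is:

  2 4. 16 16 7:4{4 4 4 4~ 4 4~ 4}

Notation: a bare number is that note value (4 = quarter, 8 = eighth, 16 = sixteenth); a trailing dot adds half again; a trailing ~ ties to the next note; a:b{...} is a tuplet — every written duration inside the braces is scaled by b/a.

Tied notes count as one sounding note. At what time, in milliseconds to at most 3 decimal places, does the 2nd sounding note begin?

1. 0.0ms @ 0 + 1100.917ms (2)
2. 1100.917ms @ 2 + 825.688ms (3/2)
3. 1926.606ms @ 7/2 + 137.615ms (1/4)
4. 2064.22ms @ 15/4 + 137.615ms (1/4)
5. 2201.835ms @ 4 + 314.548ms (4/7)
6. 2516.383ms @ 32/7 + 314.548ms (4/7)
7. 2830.931ms @ 36/7 + 314.548ms (4/7)
8. 3145.478ms @ 40/7 + 629.096ms (8/7)
9. 3774.574ms @ 48/7 + 629.096ms (8/7)

note 2 onset = 2b = 1100.917ms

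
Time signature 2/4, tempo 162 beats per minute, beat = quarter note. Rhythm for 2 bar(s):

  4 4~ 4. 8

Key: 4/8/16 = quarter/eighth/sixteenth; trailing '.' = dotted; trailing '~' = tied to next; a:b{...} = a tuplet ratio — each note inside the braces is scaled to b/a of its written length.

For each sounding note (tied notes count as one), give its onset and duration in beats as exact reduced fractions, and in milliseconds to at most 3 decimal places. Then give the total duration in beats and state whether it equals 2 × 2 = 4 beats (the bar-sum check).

1) 0.0ms=0b +370.37ms=1b
2) 370.37ms=1b +925.926ms=5/2b
3) 1296.296ms=7/2b +185.185ms=1/2b
Σ=4b of 4 (162bpm 2/4) — PASS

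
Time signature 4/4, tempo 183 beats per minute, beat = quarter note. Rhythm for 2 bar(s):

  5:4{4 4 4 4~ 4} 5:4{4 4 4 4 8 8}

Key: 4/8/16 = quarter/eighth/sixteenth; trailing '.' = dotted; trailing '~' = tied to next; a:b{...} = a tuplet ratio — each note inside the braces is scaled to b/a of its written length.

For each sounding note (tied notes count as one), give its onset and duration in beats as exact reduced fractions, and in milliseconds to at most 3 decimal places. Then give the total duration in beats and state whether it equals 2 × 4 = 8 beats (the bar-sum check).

1) 0.0ms=0b +262.295ms=4/5b
2) 262.295ms=4/5b +262.295ms=4/5b
3) 524.59ms=8/5b +262.295ms=4/5b
4) 786.885ms=12/5b +524.59ms=8/5b
5) 1311.475ms=4b +262.295ms=4/5b
6) 1573.77ms=24/5b +262.295ms=4/5b
7) 1836.066ms=28/5b +262.295ms=4/5b
8) 2098.361ms=32/5b +262.295ms=4/5b
9) 2360.656ms=36/5b +131.148ms=2/5b
10) 2491.803ms=38/5b +131.148ms=2/5b
Σ=8b of 8 (183bpm 4/4) — PASS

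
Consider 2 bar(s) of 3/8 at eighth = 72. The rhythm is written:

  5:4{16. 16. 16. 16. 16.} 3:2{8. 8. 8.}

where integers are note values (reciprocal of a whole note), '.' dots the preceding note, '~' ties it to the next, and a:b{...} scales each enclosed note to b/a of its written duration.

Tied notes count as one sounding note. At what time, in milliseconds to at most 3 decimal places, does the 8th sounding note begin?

note 8 onset = 5b = 4166.667ms

1. 0.0ms @ 0 + 500.0ms (3/5)
2. 500.0ms @ 3/5 + 500.0ms (3/5)
3. 1000.0ms @ 6/5 + 500.0ms (3/5)
4. 1500.0ms @ 9/5 + 500.0ms (3/5)
5. 2000.0ms @ 12/5 + 500.0ms (3/5)
6. 2500.0ms @ 3 + 833.333ms (1)
7. 3333.333ms @ 4 + 833.333ms (1)
8. 4166.667ms @ 5 + 833.333ms (1)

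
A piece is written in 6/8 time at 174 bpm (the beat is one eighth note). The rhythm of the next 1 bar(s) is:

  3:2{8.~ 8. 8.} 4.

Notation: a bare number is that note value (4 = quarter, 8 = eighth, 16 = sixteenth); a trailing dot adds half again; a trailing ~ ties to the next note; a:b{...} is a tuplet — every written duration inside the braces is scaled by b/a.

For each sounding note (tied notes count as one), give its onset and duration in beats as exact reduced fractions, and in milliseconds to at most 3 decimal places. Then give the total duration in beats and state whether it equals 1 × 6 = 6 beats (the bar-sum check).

1) 0.0ms=0b +689.655ms=2b
2) 689.655ms=2b +344.828ms=1b
3) 1034.483ms=3b +1034.483ms=3b
Σ=6b of 6 (174bpm 6/8) — PASS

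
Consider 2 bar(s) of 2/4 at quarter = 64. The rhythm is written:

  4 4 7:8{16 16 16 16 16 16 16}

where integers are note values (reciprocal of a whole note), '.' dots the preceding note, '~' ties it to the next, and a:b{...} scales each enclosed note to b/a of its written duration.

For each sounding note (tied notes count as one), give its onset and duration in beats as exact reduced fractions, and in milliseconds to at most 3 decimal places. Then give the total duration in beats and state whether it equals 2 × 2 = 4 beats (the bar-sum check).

1) 0.0ms=0b +937.5ms=1b
2) 937.5ms=1b +937.5ms=1b
3) 1875.0ms=2b +267.857ms=2/7b
4) 2142.857ms=16/7b +267.857ms=2/7b
5) 2410.714ms=18/7b +267.857ms=2/7b
6) 2678.571ms=20/7b +267.857ms=2/7b
7) 2946.429ms=22/7b +267.857ms=2/7b
8) 3214.286ms=24/7b +267.857ms=2/7b
9) 3482.143ms=26/7b +267.857ms=2/7b
Σ=4b of 4 (64bpm 2/4) — PASS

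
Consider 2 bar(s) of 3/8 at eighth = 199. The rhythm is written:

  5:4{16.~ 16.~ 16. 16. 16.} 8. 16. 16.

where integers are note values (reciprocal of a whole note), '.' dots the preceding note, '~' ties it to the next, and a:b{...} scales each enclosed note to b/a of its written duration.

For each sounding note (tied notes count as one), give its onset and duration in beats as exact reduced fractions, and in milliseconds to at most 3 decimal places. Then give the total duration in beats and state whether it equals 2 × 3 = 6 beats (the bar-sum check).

1) 0.0ms=0b +542.714ms=9/5b
2) 542.714ms=9/5b +180.905ms=3/5b
3) 723.618ms=12/5b +180.905ms=3/5b
4) 904.523ms=3b +452.261ms=3/2b
5) 1356.784ms=9/2b +226.131ms=3/4b
6) 1582.915ms=21/4b +226.131ms=3/4b
Σ=6b of 6 (199bpm 3/8) — PASS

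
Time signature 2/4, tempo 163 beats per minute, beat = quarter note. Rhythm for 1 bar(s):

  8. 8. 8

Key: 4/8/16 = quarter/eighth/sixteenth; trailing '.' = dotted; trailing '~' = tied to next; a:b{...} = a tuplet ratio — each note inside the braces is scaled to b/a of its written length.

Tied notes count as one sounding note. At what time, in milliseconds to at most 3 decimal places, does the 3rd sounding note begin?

note 3 onset = 3/2b = 552.147ms

1. 0.0ms @ 0 + 276.074ms (3/4)
2. 276.074ms @ 3/4 + 276.074ms (3/4)
3. 552.147ms @ 3/2 + 184.049ms (1/2)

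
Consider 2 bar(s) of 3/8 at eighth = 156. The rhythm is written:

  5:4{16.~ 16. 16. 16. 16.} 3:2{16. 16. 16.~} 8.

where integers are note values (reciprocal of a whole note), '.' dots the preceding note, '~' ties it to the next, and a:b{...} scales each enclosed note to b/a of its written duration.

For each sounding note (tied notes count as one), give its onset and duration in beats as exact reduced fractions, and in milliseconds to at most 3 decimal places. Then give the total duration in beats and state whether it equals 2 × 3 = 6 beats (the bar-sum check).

1) 0.0ms=0b +461.538ms=6/5b
2) 461.538ms=6/5b +230.769ms=3/5b
3) 692.308ms=9/5b +230.769ms=3/5b
4) 923.077ms=12/5b +230.769ms=3/5b
5) 1153.846ms=3b +192.308ms=1/2b
6) 1346.154ms=7/2b +192.308ms=1/2b
7) 1538.462ms=4b +769.231ms=2b
Σ=6b of 6 (156bpm 3/8) — PASS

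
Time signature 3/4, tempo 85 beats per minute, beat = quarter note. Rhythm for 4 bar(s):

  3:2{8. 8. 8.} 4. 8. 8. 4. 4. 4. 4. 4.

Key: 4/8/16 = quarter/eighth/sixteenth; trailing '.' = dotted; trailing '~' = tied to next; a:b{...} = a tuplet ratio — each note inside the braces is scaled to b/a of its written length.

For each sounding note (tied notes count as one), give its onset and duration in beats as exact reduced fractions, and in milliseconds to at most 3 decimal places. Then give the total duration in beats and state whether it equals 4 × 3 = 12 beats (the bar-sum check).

1) 0.0ms=0b +352.941ms=1/2b
2) 352.941ms=1/2b +352.941ms=1/2b
3) 705.882ms=1b +352.941ms=1/2b
4) 1058.824ms=3/2b +1058.824ms=3/2b
5) 2117.647ms=3b +529.412ms=3/4b
6) 2647.059ms=15/4b +529.412ms=3/4b
7) 3176.471ms=9/2b +1058.824ms=3/2b
8) 4235.294ms=6b +1058.824ms=3/2b
9) 5294.118ms=15/2b +1058.824ms=3/2b
10) 6352.941ms=9b +1058.824ms=3/2b
11) 7411.765ms=21/2b +1058.824ms=3/2b
Σ=12b of 12 (85bpm 3/4) — PASS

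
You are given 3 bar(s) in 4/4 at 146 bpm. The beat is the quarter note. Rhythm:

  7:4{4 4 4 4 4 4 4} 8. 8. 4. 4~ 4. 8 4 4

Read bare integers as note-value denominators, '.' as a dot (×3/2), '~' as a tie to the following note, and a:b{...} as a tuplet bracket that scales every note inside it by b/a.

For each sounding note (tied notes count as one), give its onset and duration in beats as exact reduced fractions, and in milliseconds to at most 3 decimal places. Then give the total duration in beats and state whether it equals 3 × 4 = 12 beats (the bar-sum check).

1) 0.0ms=0b +234.834ms=4/7b
2) 234.834ms=4/7b +234.834ms=4/7b
3) 469.667ms=8/7b +234.834ms=4/7b
4) 704.501ms=12/7b +234.834ms=4/7b
5) 939.335ms=16/7b +234.834ms=4/7b
6) 1174.168ms=20/7b +234.834ms=4/7b
7) 1409.002ms=24/7b +234.834ms=4/7b
8) 1643.836ms=4b +308.219ms=3/4b
9) 1952.055ms=19/4b +308.219ms=3/4b
10) 2260.274ms=11/2b +616.438ms=3/2b
11) 2876.712ms=7b +1027.397ms=5/2b
12) 3904.11ms=19/2b +205.479ms=1/2b
13) 4109.589ms=10b +410.959ms=1b
14) 4520.548ms=11b +410.959ms=1b
Σ=12b of 12 (146bpm 4/4) — PASS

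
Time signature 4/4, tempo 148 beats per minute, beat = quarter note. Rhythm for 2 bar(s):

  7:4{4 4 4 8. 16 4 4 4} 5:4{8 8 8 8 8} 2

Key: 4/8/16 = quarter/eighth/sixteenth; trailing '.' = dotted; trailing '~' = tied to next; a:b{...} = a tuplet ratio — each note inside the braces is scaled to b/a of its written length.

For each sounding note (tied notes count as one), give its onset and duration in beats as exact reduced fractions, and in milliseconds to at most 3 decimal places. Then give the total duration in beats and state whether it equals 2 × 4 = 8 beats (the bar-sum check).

1) 0.0ms=0b +231.66ms=4/7b
2) 231.66ms=4/7b +231.66ms=4/7b
3) 463.32ms=8/7b +231.66ms=4/7b
4) 694.981ms=12/7b +173.745ms=3/7b
5) 868.726ms=15/7b +57.915ms=1/7b
6) 926.641ms=16/7b +231.66ms=4/7b
7) 1158.301ms=20/7b +231.66ms=4/7b
8) 1389.961ms=24/7b +231.66ms=4/7b
9) 1621.622ms=4b +162.162ms=2/5b
10) 1783.784ms=22/5b +162.162ms=2/5b
11) 1945.946ms=24/5b +162.162ms=2/5b
12) 2108.108ms=26/5b +162.162ms=2/5b
13) 2270.27ms=28/5b +162.162ms=2/5b
14) 2432.432ms=6b +810.811ms=2b
Σ=8b of 8 (148bpm 4/4) — PASS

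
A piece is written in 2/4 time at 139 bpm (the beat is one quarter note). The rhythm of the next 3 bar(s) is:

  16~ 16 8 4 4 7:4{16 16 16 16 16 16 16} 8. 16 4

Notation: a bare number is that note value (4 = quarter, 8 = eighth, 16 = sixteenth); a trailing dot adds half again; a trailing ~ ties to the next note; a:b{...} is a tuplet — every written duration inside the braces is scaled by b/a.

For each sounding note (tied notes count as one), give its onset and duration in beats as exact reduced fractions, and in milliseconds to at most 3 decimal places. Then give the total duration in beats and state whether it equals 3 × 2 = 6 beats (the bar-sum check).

1) 0.0ms=0b +215.827ms=1/2b
2) 215.827ms=1/2b +215.827ms=1/2b
3) 431.655ms=1b +431.655ms=1b
4) 863.309ms=2b +431.655ms=1b
5) 1294.964ms=3b +61.665ms=1/7b
6) 1356.629ms=22/7b +61.665ms=1/7b
7) 1418.294ms=23/7b +61.665ms=1/7b
8) 1479.959ms=24/7b +61.665ms=1/7b
9) 1541.624ms=25/7b +61.665ms=1/7b
10) 1603.289ms=26/7b +61.665ms=1/7b
11) 1664.954ms=27/7b +61.665ms=1/7b
12) 1726.619ms=4b +323.741ms=3/4b
13) 2050.36ms=19/4b +107.914ms=1/4b
14) 2158.273ms=5b +431.655ms=1b
Σ=6b of 6 (139bpm 2/4) — PASS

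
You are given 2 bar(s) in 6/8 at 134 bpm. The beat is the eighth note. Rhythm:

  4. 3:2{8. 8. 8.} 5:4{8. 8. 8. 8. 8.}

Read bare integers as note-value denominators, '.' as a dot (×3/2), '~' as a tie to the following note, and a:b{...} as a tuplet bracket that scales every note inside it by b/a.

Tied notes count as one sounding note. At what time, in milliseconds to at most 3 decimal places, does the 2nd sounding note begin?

note 2 onset = 3b = 1343.284ms

1. 0.0ms @ 0 + 1343.284ms (3)
2. 1343.284ms @ 3 + 447.761ms (1)
3. 1791.045ms @ 4 + 447.761ms (1)
4. 2238.806ms @ 5 + 447.761ms (1)
5. 2686.567ms @ 6 + 537.313ms (6/5)
6. 3223.881ms @ 36/5 + 537.313ms (6/5)
7. 3761.194ms @ 42/5 + 537.313ms (6/5)
8. 4298.507ms @ 48/5 + 537.313ms (6/5)
9. 4835.821ms @ 54/5 + 537.313ms (6/5)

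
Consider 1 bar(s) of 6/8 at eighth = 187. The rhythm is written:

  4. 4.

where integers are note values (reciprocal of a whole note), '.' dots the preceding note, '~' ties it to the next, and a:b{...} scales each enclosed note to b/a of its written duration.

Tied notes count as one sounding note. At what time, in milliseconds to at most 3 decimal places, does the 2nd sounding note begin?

note 2 onset = 3b = 962.567ms

1. 0.0ms @ 0 + 962.567ms (3)
2. 962.567ms @ 3 + 962.567ms (3)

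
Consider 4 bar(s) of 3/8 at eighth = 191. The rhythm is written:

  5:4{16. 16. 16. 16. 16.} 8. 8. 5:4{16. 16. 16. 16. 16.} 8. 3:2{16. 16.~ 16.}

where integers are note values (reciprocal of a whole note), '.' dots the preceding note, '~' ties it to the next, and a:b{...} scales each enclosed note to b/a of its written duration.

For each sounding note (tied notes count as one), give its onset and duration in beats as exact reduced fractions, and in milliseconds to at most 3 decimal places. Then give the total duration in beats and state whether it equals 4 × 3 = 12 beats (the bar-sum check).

1) 0.0ms=0b +188.482ms=3/5b
2) 188.482ms=3/5b +188.482ms=3/5b
3) 376.963ms=6/5b +188.482ms=3/5b
4) 565.445ms=9/5b +188.482ms=3/5b
5) 753.927ms=12/5b +188.482ms=3/5b
6) 942.408ms=3b +471.204ms=3/2b
7) 1413.613ms=9/2b +471.204ms=3/2b
8) 1884.817ms=6b +188.482ms=3/5b
9) 2073.298ms=33/5b +188.482ms=3/5b
10) 2261.78ms=36/5b +188.482ms=3/5b
11) 2450.262ms=39/5b +188.482ms=3/5b
12) 2638.743ms=42/5b +188.482ms=3/5b
13) 2827.225ms=9b +471.204ms=3/2b
14) 3298.429ms=21/2b +157.068ms=1/2b
15) 3455.497ms=11b +314.136ms=1b
Σ=12b of 12 (191bpm 3/8) — PASS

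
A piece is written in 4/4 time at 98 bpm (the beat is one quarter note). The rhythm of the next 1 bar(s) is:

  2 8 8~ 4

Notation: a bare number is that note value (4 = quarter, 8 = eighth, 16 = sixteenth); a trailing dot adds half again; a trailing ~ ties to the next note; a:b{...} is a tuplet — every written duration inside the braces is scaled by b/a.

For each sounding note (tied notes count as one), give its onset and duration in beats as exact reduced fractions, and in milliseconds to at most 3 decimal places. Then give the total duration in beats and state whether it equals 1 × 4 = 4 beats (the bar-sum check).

1) 0.0ms=0b +1224.49ms=2b
2) 1224.49ms=2b +306.122ms=1/2b
3) 1530.612ms=5/2b +918.367ms=3/2b
Σ=4b of 4 (98bpm 4/4) — PASS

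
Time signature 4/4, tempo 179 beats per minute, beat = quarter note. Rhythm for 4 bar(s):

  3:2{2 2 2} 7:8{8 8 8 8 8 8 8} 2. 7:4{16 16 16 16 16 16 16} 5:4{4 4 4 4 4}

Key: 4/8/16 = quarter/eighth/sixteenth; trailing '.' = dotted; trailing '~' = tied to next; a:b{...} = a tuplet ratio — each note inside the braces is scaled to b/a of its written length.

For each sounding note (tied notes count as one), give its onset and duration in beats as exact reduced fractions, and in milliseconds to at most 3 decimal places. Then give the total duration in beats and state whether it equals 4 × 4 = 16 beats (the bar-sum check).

1) 0.0ms=0b +446.927ms=4/3b
2) 446.927ms=4/3b +446.927ms=4/3b
3) 893.855ms=8/3b +446.927ms=4/3b
4) 1340.782ms=4b +191.54ms=4/7b
5) 1532.322ms=32/7b +191.54ms=4/7b
6) 1723.863ms=36/7b +191.54ms=4/7b
7) 1915.403ms=40/7b +191.54ms=4/7b
8) 2106.943ms=44/7b +191.54ms=4/7b
9) 2298.484ms=48/7b +191.54ms=4/7b
10) 2490.024ms=52/7b +191.54ms=4/7b
11) 2681.564ms=8b +1005.587ms=3b
12) 3687.151ms=11b +47.885ms=1/7b
13) 3735.036ms=78/7b +47.885ms=1/7b
14) 3782.921ms=79/7b +47.885ms=1/7b
15) 3830.806ms=80/7b +47.885ms=1/7b
16) 3878.691ms=81/7b +47.885ms=1/7b
17) 3926.576ms=82/7b +47.885ms=1/7b
18) 3974.461ms=83/7b +47.885ms=1/7b
19) 4022.346ms=12b +268.156ms=4/5b
20) 4290.503ms=64/5b +268.156ms=4/5b
21) 4558.659ms=68/5b +268.156ms=4/5b
22) 4826.816ms=72/5b +268.156ms=4/5b
23) 5094.972ms=76/5b +268.156ms=4/5b
Σ=16b of 16 (179bpm 4/4) — PASS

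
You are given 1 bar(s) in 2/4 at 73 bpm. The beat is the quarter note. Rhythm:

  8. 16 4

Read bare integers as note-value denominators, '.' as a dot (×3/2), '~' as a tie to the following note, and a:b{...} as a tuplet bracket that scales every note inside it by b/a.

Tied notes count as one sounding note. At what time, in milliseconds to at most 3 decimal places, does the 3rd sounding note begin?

1. 0.0ms @ 0 + 616.438ms (3/4)
2. 616.438ms @ 3/4 + 205.479ms (1/4)
3. 821.918ms @ 1 + 821.918ms (1)

note 3 onset = 1b = 821.918ms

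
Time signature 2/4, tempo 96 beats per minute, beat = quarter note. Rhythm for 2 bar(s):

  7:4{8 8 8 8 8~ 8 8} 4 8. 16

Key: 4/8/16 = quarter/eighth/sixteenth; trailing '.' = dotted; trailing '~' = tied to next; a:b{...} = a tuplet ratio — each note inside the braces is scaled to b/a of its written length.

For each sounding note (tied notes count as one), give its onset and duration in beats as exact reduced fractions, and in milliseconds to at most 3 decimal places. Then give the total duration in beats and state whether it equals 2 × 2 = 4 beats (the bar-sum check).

1) 0.0ms=0b +178.571ms=2/7b
2) 178.571ms=2/7b +178.571ms=2/7b
3) 357.143ms=4/7b +178.571ms=2/7b
4) 535.714ms=6/7b +178.571ms=2/7b
5) 714.286ms=8/7b +357.143ms=4/7b
6) 1071.429ms=12/7b +178.571ms=2/7b
7) 1250.0ms=2b +625.0ms=1b
8) 1875.0ms=3b +468.75ms=3/4b
9) 2343.75ms=15/4b +156.25ms=1/4b
Σ=4b of 4 (96bpm 2/4) — PASS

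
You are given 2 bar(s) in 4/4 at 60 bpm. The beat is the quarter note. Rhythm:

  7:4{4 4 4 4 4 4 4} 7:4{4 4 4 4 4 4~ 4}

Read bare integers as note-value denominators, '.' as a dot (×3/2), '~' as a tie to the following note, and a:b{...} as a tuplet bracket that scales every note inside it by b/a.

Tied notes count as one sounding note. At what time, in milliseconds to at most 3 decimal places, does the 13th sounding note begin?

1. 0.0ms @ 0 + 571.429ms (4/7)
2. 571.429ms @ 4/7 + 571.429ms (4/7)
3. 1142.857ms @ 8/7 + 571.429ms (4/7)
4. 1714.286ms @ 12/7 + 571.429ms (4/7)
5. 2285.714ms @ 16/7 + 571.429ms (4/7)
6. 2857.143ms @ 20/7 + 571.429ms (4/7)
7. 3428.571ms @ 24/7 + 571.429ms (4/7)
8. 4000.0ms @ 4 + 571.429ms (4/7)
9. 4571.429ms @ 32/7 + 571.429ms (4/7)
10. 5142.857ms @ 36/7 + 571.429ms (4/7)
11. 5714.286ms @ 40/7 + 571.429ms (4/7)
12. 6285.714ms @ 44/7 + 571.429ms (4/7)
13. 6857.143ms @ 48/7 + 1142.857ms (8/7)

note 13 onset = 48/7b = 6857.143ms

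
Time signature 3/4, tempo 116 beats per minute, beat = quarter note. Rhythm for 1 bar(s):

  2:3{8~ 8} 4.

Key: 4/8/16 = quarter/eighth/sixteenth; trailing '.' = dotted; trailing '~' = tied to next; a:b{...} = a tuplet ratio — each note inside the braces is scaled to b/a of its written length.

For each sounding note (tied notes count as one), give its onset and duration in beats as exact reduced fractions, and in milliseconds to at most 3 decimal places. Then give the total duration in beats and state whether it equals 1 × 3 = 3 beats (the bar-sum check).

1) 0.0ms=0b +775.862ms=3/2b
2) 775.862ms=3/2b +775.862ms=3/2b
Σ=3b of 3 (116bpm 3/4) — PASS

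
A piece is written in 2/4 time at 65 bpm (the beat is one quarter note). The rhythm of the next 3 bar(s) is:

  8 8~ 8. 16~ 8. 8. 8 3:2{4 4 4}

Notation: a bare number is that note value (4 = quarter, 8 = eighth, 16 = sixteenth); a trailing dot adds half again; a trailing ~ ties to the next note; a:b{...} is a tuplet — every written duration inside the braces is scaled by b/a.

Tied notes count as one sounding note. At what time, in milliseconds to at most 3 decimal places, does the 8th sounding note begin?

1. 0.0ms @ 0 + 461.538ms (1/2)
2. 461.538ms @ 1/2 + 1153.846ms (5/4)
3. 1615.385ms @ 7/4 + 923.077ms (1)
4. 2538.462ms @ 11/4 + 692.308ms (3/4)
5. 3230.769ms @ 7/2 + 461.538ms (1/2)
6. 3692.308ms @ 4 + 615.385ms (2/3)
7. 4307.692ms @ 14/3 + 615.385ms (2/3)
8. 4923.077ms @ 16/3 + 615.385ms (2/3)

note 8 onset = 16/3b = 4923.077ms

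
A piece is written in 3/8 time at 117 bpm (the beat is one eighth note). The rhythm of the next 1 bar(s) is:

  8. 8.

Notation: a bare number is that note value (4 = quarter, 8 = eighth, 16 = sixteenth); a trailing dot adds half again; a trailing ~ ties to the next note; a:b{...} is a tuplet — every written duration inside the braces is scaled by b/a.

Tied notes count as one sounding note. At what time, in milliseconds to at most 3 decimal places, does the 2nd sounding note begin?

1. 0.0ms @ 0 + 769.231ms (3/2)
2. 769.231ms @ 3/2 + 769.231ms (3/2)

note 2 onset = 3/2b = 769.231ms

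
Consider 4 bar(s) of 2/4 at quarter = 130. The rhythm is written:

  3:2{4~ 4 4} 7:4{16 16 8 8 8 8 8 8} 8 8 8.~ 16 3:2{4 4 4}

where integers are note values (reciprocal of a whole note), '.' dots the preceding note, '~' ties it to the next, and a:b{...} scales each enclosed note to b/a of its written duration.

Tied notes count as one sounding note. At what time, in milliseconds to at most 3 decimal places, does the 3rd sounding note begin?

note 3 onset = 2b = 923.077ms

1. 0.0ms @ 0 + 615.385ms (4/3)
2. 615.385ms @ 4/3 + 307.692ms (2/3)
3. 923.077ms @ 2 + 65.934ms (1/7)
4. 989.011ms @ 15/7 + 65.934ms (1/7)
5. 1054.945ms @ 16/7 + 131.868ms (2/7)
6. 1186.813ms @ 18/7 + 131.868ms (2/7)
7. 1318.681ms @ 20/7 + 131.868ms (2/7)
8. 1450.549ms @ 22/7 + 131.868ms (2/7)
9. 1582.418ms @ 24/7 + 131.868ms (2/7)
10. 1714.286ms @ 26/7 + 131.868ms (2/7)
11. 1846.154ms @ 4 + 230.769ms (1/2)
12. 2076.923ms @ 9/2 + 230.769ms (1/2)
13. 2307.692ms @ 5 + 461.538ms (1)
14. 2769.231ms @ 6 + 307.692ms (2/3)
15. 3076.923ms @ 20/3 + 307.692ms (2/3)
16. 3384.615ms @ 22/3 + 307.692ms (2/3)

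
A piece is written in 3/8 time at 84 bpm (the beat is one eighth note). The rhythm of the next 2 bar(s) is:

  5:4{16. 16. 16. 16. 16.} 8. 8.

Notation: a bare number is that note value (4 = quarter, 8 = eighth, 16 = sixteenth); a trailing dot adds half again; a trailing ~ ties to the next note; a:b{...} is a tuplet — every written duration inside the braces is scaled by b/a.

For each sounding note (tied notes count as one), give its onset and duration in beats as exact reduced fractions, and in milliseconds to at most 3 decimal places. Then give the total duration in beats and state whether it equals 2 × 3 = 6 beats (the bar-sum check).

1) 0.0ms=0b +428.571ms=3/5b
2) 428.571ms=3/5b +428.571ms=3/5b
3) 857.143ms=6/5b +428.571ms=3/5b
4) 1285.714ms=9/5b +428.571ms=3/5b
5) 1714.286ms=12/5b +428.571ms=3/5b
6) 2142.857ms=3b +1071.429ms=3/2b
7) 3214.286ms=9/2b +1071.429ms=3/2b
Σ=6b of 6 (84bpm 3/8) — PASS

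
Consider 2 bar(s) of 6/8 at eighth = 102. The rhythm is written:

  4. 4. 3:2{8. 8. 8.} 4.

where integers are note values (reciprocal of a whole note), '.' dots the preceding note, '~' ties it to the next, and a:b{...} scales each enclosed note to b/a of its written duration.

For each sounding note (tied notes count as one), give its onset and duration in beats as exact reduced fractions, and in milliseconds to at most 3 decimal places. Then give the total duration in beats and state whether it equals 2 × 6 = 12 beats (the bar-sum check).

1) 0.0ms=0b +1764.706ms=3b
2) 1764.706ms=3b +1764.706ms=3b
3) 3529.412ms=6b +588.235ms=1b
4) 4117.647ms=7b +588.235ms=1b
5) 4705.882ms=8b +588.235ms=1b
6) 5294.118ms=9b +1764.706ms=3b
Σ=12b of 12 (102bpm 6/8) — PASS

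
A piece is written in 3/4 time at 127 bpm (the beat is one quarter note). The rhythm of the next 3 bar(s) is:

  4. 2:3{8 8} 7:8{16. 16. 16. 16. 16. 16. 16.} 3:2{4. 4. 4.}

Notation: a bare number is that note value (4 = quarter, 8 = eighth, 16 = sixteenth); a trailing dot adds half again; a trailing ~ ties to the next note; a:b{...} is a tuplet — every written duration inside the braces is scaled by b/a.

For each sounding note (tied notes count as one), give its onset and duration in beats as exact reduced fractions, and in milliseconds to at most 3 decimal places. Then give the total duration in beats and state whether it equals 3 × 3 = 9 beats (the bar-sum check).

1) 0.0ms=0b +708.661ms=3/2b
2) 708.661ms=3/2b +354.331ms=3/4b
3) 1062.992ms=9/4b +354.331ms=3/4b
4) 1417.323ms=3b +202.475ms=3/7b
5) 1619.798ms=24/7b +202.475ms=3/7b
6) 1822.272ms=27/7b +202.475ms=3/7b
7) 2024.747ms=30/7b +202.475ms=3/7b
8) 2227.222ms=33/7b +202.475ms=3/7b
9) 2429.696ms=36/7b +202.475ms=3/7b
10) 2632.171ms=39/7b +202.475ms=3/7b
11) 2834.646ms=6b +472.441ms=1b
12) 3307.087ms=7b +472.441ms=1b
13) 3779.528ms=8b +472.441ms=1b
Σ=9b of 9 (127bpm 3/4) — PASS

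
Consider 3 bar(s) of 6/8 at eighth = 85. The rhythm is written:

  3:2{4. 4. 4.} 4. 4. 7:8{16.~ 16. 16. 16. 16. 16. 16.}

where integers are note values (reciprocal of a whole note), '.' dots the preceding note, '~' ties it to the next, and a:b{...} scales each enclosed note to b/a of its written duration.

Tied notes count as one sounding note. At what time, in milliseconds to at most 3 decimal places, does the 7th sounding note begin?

1. 0.0ms @ 0 + 1411.765ms (2)
2. 1411.765ms @ 2 + 1411.765ms (2)
3. 2823.529ms @ 4 + 1411.765ms (2)
4. 4235.294ms @ 6 + 2117.647ms (3)
5. 6352.941ms @ 9 + 2117.647ms (3)
6. 8470.588ms @ 12 + 1210.084ms (12/7)
7. 9680.672ms @ 96/7 + 605.042ms (6/7)
8. 10285.714ms @ 102/7 + 605.042ms (6/7)
9. 10890.756ms @ 108/7 + 605.042ms (6/7)
10. 11495.798ms @ 114/7 + 605.042ms (6/7)
11. 12100.84ms @ 120/7 + 605.042ms (6/7)

note 7 onset = 96/7b = 9680.672ms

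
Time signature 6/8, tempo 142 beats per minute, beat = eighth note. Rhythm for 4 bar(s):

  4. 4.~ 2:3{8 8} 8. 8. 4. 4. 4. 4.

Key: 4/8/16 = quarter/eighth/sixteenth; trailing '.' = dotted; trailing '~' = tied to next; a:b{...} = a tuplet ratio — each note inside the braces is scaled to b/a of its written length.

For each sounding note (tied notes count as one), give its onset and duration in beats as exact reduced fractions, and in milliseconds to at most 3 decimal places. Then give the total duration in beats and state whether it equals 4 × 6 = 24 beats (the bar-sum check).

1) 0.0ms=0b +1267.606ms=3b
2) 1267.606ms=3b +1901.408ms=9/2b
3) 3169.014ms=15/2b +633.803ms=3/2b
4) 3802.817ms=9b +633.803ms=3/2b
5) 4436.62ms=21/2b +633.803ms=3/2b
6) 5070.423ms=12b +1267.606ms=3b
7) 6338.028ms=15b +1267.606ms=3b
8) 7605.634ms=18b +1267.606ms=3b
9) 8873.239ms=21b +1267.606ms=3b
Σ=24b of 24 (142bpm 6/8) — PASS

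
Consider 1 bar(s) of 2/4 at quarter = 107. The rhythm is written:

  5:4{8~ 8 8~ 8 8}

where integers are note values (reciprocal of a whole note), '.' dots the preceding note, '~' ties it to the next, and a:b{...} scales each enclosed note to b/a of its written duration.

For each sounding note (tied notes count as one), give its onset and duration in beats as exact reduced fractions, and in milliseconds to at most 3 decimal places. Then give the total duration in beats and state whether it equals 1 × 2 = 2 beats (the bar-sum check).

1) 0.0ms=0b +448.598ms=4/5b
2) 448.598ms=4/5b +448.598ms=4/5b
3) 897.196ms=8/5b +224.299ms=2/5b
Σ=2b of 2 (107bpm 2/4) — PASS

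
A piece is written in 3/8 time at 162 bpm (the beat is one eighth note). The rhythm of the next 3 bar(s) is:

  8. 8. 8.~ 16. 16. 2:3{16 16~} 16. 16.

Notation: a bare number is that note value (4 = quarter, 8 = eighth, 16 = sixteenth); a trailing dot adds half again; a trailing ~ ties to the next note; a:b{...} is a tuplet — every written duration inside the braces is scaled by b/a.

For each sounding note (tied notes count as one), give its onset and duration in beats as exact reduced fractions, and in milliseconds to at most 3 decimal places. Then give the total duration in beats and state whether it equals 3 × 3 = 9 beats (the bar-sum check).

1) 0.0ms=0b +555.556ms=3/2b
2) 555.556ms=3/2b +555.556ms=3/2b
3) 1111.111ms=3b +833.333ms=9/4b
4) 1944.444ms=21/4b +277.778ms=3/4b
5) 2222.222ms=6b +277.778ms=3/4b
6) 2500.0ms=27/4b +555.556ms=3/2b
7) 3055.556ms=33/4b +277.778ms=3/4b
Σ=9b of 9 (162bpm 3/8) — PASS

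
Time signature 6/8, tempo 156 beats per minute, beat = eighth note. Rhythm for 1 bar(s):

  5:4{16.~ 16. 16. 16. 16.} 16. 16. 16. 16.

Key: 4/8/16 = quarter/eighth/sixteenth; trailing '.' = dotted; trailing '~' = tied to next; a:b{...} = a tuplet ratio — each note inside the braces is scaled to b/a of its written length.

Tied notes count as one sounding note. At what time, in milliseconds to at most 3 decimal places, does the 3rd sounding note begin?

note 3 onset = 9/5b = 692.308ms

1. 0.0ms @ 0 + 461.538ms (6/5)
2. 461.538ms @ 6/5 + 230.769ms (3/5)
3. 692.308ms @ 9/5 + 230.769ms (3/5)
4. 923.077ms @ 12/5 + 230.769ms (3/5)
5. 1153.846ms @ 3 + 288.462ms (3/4)
6. 1442.308ms @ 15/4 + 288.462ms (3/4)
7. 1730.769ms @ 9/2 + 288.462ms (3/4)
8. 2019.231ms @ 21/4 + 288.462ms (3/4)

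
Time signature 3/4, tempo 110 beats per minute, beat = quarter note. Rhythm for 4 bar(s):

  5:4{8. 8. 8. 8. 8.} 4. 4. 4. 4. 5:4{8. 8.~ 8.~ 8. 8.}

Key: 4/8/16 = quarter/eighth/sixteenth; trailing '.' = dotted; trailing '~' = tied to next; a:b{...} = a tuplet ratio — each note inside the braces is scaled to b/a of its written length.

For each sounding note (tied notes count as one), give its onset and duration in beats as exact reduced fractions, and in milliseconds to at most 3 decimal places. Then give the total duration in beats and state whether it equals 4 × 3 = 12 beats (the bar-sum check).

1) 0.0ms=0b +327.273ms=3/5b
2) 327.273ms=3/5b +327.273ms=3/5b
3) 654.545ms=6/5b +327.273ms=3/5b
4) 981.818ms=9/5b +327.273ms=3/5b
5) 1309.091ms=12/5b +327.273ms=3/5b
6) 1636.364ms=3b +818.182ms=3/2b
7) 2454.545ms=9/2b +818.182ms=3/2b
8) 3272.727ms=6b +818.182ms=3/2b
9) 4090.909ms=15/2b +818.182ms=3/2b
10) 4909.091ms=9b +327.273ms=3/5b
11) 5236.364ms=48/5b +981.818ms=9/5b
12) 6218.182ms=57/5b +327.273ms=3/5b
Σ=12b of 12 (110bpm 3/4) — PASS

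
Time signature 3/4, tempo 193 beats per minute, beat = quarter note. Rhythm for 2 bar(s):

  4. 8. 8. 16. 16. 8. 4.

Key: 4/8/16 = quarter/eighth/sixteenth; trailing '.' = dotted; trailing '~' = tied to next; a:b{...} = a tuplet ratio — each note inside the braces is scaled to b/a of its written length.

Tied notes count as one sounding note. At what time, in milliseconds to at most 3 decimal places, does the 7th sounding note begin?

note 7 onset = 9/2b = 1398.964ms

1. 0.0ms @ 0 + 466.321ms (3/2)
2. 466.321ms @ 3/2 + 233.161ms (3/4)
3. 699.482ms @ 9/4 + 233.161ms (3/4)
4. 932.642ms @ 3 + 116.58ms (3/8)
5. 1049.223ms @ 27/8 + 116.58ms (3/8)
6. 1165.803ms @ 15/4 + 233.161ms (3/4)
7. 1398.964ms @ 9/2 + 466.321ms (3/2)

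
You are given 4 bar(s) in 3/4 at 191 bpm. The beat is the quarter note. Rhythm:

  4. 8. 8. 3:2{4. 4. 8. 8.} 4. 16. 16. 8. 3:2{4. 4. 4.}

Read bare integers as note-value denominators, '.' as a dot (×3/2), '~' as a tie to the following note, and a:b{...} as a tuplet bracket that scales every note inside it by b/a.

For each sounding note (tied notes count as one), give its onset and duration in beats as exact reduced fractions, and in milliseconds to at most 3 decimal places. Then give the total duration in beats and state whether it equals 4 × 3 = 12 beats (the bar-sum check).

1) 0.0ms=0b +471.204ms=3/2b
2) 471.204ms=3/2b +235.602ms=3/4b
3) 706.806ms=9/4b +235.602ms=3/4b
4) 942.408ms=3b +314.136ms=1b
5) 1256.545ms=4b +314.136ms=1b
6) 1570.681ms=5b +157.068ms=1/2b
7) 1727.749ms=11/2b +157.068ms=1/2b
8) 1884.817ms=6b +471.204ms=3/2b
9) 2356.021ms=15/2b +117.801ms=3/8b
10) 2473.822ms=63/8b +117.801ms=3/8b
11) 2591.623ms=33/4b +235.602ms=3/4b
12) 2827.225ms=9b +314.136ms=1b
13) 3141.361ms=10b +314.136ms=1b
14) 3455.497ms=11b +314.136ms=1b
Σ=12b of 12 (191bpm 3/4) — PASS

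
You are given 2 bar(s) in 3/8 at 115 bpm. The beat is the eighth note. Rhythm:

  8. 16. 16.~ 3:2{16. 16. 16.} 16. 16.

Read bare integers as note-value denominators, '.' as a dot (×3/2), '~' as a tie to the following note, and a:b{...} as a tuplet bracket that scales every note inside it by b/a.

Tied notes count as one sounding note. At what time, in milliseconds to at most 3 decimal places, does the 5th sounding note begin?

note 5 onset = 4b = 2086.957ms

1. 0.0ms @ 0 + 782.609ms (3/2)
2. 782.609ms @ 3/2 + 391.304ms (3/4)
3. 1173.913ms @ 9/4 + 652.174ms (5/4)
4. 1826.087ms @ 7/2 + 260.87ms (1/2)
5. 2086.957ms @ 4 + 260.87ms (1/2)
6. 2347.826ms @ 9/2 + 391.304ms (3/4)
7. 2739.13ms @ 21/4 + 391.304ms (3/4)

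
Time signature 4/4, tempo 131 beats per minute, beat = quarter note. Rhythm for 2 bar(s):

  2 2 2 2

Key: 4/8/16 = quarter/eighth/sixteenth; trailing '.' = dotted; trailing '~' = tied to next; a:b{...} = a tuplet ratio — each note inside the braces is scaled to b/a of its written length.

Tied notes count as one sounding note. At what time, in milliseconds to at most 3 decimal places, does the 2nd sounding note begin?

1. 0.0ms @ 0 + 916.031ms (2)
2. 916.031ms @ 2 + 916.031ms (2)
3. 1832.061ms @ 4 + 916.031ms (2)
4. 2748.092ms @ 6 + 916.031ms (2)

note 2 onset = 2b = 916.031ms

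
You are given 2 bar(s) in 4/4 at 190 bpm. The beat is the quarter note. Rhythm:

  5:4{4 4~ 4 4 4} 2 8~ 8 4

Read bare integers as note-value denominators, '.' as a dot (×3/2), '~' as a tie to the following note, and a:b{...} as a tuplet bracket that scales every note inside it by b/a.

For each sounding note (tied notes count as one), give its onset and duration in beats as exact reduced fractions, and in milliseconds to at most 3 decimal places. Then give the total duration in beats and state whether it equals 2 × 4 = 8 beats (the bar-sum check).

1) 0.0ms=0b +252.632ms=4/5b
2) 252.632ms=4/5b +505.263ms=8/5b
3) 757.895ms=12/5b +252.632ms=4/5b
4) 1010.526ms=16/5b +252.632ms=4/5b
5) 1263.158ms=4b +631.579ms=2b
6) 1894.737ms=6b +315.789ms=1b
7) 2210.526ms=7b +315.789ms=1b
Σ=8b of 8 (190bpm 4/4) — PASS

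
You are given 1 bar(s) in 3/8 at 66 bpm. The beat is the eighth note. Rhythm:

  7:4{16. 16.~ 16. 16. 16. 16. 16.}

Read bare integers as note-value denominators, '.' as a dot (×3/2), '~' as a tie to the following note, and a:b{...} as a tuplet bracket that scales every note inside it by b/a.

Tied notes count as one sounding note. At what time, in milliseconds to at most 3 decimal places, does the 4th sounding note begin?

1. 0.0ms @ 0 + 389.61ms (3/7)
2. 389.61ms @ 3/7 + 779.221ms (6/7)
3. 1168.831ms @ 9/7 + 389.61ms (3/7)
4. 1558.442ms @ 12/7 + 389.61ms (3/7)
5. 1948.052ms @ 15/7 + 389.61ms (3/7)
6. 2337.662ms @ 18/7 + 389.61ms (3/7)

note 4 onset = 12/7b = 1558.442ms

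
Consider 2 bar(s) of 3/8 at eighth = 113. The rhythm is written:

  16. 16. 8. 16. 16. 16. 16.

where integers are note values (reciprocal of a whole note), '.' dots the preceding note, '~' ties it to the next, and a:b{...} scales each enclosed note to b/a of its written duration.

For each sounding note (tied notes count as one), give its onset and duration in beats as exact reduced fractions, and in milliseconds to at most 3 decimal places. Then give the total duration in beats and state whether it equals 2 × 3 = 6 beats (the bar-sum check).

1) 0.0ms=0b +398.23ms=3/4b
2) 398.23ms=3/4b +398.23ms=3/4b
3) 796.46ms=3/2b +796.46ms=3/2b
4) 1592.92ms=3b +398.23ms=3/4b
5) 1991.15ms=15/4b +398.23ms=3/4b
6) 2389.381ms=9/2b +398.23ms=3/4b
7) 2787.611ms=21/4b +398.23ms=3/4b
Σ=6b of 6 (113bpm 3/8) — PASS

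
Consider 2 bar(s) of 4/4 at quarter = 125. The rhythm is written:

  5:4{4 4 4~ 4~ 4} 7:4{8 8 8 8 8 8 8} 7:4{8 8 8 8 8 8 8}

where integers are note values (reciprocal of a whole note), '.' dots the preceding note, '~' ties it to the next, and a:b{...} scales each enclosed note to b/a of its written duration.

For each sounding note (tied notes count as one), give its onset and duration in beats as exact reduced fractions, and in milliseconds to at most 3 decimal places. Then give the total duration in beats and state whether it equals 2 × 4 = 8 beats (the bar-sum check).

1) 0.0ms=0b +384.0ms=4/5b
2) 384.0ms=4/5b +384.0ms=4/5b
3) 768.0ms=8/5b +1152.0ms=12/5b
4) 1920.0ms=4b +137.143ms=2/7b
5) 2057.143ms=30/7b +137.143ms=2/7b
6) 2194.286ms=32/7b +137.143ms=2/7b
7) 2331.429ms=34/7b +137.143ms=2/7b
8) 2468.571ms=36/7b +137.143ms=2/7b
9) 2605.714ms=38/7b +137.143ms=2/7b
10) 2742.857ms=40/7b +137.143ms=2/7b
11) 2880.0ms=6b +137.143ms=2/7b
12) 3017.143ms=44/7b +137.143ms=2/7b
13) 3154.286ms=46/7b +137.143ms=2/7b
14) 3291.429ms=48/7b +137.143ms=2/7b
15) 3428.571ms=50/7b +137.143ms=2/7b
16) 3565.714ms=52/7b +137.143ms=2/7b
17) 3702.857ms=54/7b +137.143ms=2/7b
Σ=8b of 8 (125bpm 4/4) — PASS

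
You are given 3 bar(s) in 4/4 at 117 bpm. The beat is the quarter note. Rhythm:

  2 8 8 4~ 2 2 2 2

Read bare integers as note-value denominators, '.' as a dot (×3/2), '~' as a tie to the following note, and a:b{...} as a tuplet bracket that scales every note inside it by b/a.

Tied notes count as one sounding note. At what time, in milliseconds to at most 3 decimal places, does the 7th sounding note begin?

note 7 onset = 10b = 5128.205ms

1. 0.0ms @ 0 + 1025.641ms (2)
2. 1025.641ms @ 2 + 256.41ms (1/2)
3. 1282.051ms @ 5/2 + 256.41ms (1/2)
4. 1538.462ms @ 3 + 1538.462ms (3)
5. 3076.923ms @ 6 + 1025.641ms (2)
6. 4102.564ms @ 8 + 1025.641ms (2)
7. 5128.205ms @ 10 + 1025.641ms (2)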